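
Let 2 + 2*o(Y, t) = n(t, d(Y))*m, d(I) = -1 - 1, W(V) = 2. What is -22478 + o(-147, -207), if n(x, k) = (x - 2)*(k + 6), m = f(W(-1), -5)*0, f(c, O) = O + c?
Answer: -22479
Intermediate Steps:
d(I) = -2
m = 0 (m = (-5 + 2)*0 = -3*0 = 0)
n(x, k) = (-2 + x)*(6 + k)
o(Y, t) = -1 (o(Y, t) = -1 + ((-12 - 2*(-2) + 6*t - 2*t)*0)/2 = -1 + ((-12 + 4 + 6*t - 2*t)*0)/2 = -1 + ((-8 + 4*t)*0)/2 = -1 + (1/2)*0 = -1 + 0 = -1)
-22478 + o(-147, -207) = -22478 - 1 = -22479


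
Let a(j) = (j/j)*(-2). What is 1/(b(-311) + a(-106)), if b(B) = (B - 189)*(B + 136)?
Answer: 1/87498 ≈ 1.1429e-5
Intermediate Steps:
a(j) = -2 (a(j) = 1*(-2) = -2)
b(B) = (-189 + B)*(136 + B)
1/(b(-311) + a(-106)) = 1/((-25704 + (-311)² - 53*(-311)) - 2) = 1/((-25704 + 96721 + 16483) - 2) = 1/(87500 - 2) = 1/87498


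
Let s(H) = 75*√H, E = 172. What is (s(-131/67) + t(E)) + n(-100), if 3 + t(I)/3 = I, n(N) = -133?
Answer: 374 + 75*I*√8777/67 ≈ 374.0 + 104.87*I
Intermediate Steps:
t(I) = -9 + 3*I
(s(-131/67) + t(E)) + n(-100) = (75*√(-131/67) + (-9 + 3*172)) - 133 = (75*√(-131*1/67) + (-9 + 516)) - 133 = (75*√(-131/67) + 507) - 133 = (75*(I*√8777/67) + 507) - 133 = (75*I*√8777/67 + 507) - 133 = (507 + 75*I*√8777/67) - 133 = 374 + 75*I*√8777/67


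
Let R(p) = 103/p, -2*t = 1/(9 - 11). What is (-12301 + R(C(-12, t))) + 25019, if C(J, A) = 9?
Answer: 114565/9 ≈ 12729.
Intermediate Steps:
t = ¼ (t = -1/(2*(9 - 11)) = -½/(-2) = -½*(-½) = ¼ ≈ 0.25000)
(-12301 + R(C(-12, t))) + 25019 = (-12301 + 103/9) + 25019 = -110606/9 + 25019 = 114565/9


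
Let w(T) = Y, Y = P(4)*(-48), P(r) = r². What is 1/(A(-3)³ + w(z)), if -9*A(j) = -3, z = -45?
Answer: -27/20735 ≈ -0.0013021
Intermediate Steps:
A(j) = ⅓ (A(j) = -⅑*(-3) = ⅓)
Y = -768 (Y = 4²*(-48) = 16*(-48) = -768)
w(T) = -768
1/(A(-3)³ + w(z)) = 1/((⅓)³ - 768) = 1/(1/27 - 768) = 1/(-20735/27) = -27/20735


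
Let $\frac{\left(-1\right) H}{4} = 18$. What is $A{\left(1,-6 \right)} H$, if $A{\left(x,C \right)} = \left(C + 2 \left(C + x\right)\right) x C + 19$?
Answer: $-8280$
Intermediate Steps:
$H = -72$ ($H = \left(-4\right) 18 = -72$)
$A{\left(x,C \right)} = 19 + C x \left(2 x + 3 C\right)$ ($A{\left(x,C \right)} = \left(C + \left(2 C + 2 x\right)\right) x C + 19 = \left(2 x + 3 C\right) x C + 19 = x \left(2 x + 3 C\right) C + 19 = C x \left(2 x + 3 C\right) + 19 = 19 + C x \left(2 x + 3 C\right)$)
$A{\left(1,-6 \right)} H = \left(19 + 2 \left(-6\right) 1^{2} + 3 \cdot 1 \left(-6\right)^{2}\right) \left(-72\right) = \left(19 + 2 \left(-6\right) 1 + 3 \cdot 1 \cdot 36\right) \left(-72\right) = \left(19 - 12 + 108\right) \left(-72\right) = 115 \left(-72\right) = -8280$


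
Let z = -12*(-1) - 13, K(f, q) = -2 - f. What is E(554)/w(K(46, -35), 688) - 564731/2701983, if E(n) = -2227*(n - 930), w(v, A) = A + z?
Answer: 754040966273/618754107 ≈ 1218.6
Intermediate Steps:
z = -1 (z = 12 - 13 = -1)
w(v, A) = -1 + A (w(v, A) = A - 1 = -1 + A)
E(n) = 2071110 - 2227*n (E(n) = -2227*(-930 + n) = 2071110 - 2227*n)
E(554)/w(K(46, -35), 688) - 564731/2701983 = (2071110 - 2227*554)/(-1 + 688) - 564731/2701983 = (2071110 - 1233758)/687 - 564731*1/2701983 = 837352*(1/687) - 564731/2701983 = 837352/687 - 564731/2701983 = 754040966273/618754107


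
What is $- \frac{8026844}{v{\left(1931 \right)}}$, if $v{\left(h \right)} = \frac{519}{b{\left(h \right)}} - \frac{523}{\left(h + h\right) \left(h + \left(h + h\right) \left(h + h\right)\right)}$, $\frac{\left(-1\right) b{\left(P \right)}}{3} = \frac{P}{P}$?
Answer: $\frac{462421325191387800}{9966418839373} \approx 46398.0$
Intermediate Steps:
$b{\left(P \right)} = -3$ ($b{\left(P \right)} = - 3 \frac{P}{P} = \left(-3\right) 1 = -3$)
$v{\left(h \right)} = -173 - \frac{523}{2 h \left(h + 4 h^{2}\right)}$ ($v{\left(h \right)} = \frac{519}{-3} - \frac{523}{\left(h + h\right) \left(h + \left(h + h\right) \left(h + h\right)\right)} = 519 \left(- \frac{1}{3}\right) - \frac{523}{2 h \left(h + 2 h 2 h\right)} = -173 - \frac{523}{2 h \left(h + 4 h^{2}\right)}$)
$- \frac{8026844}{v{\left(1931 \right)}} = - \frac{8026844}{\frac{1}{2} \cdot \frac{1}{3728761} \frac{1}{1 + 4 \cdot 1931} \left(-523 - 1384 \cdot 1931^{3} - 346 \cdot 1931^{2}\right)} = - \frac{8026844}{\frac{1}{2} \cdot \frac{1}{3728761} \frac{1}{1 + 7724} \left(-523 - 9965128687544 - 1290151306\right)} = - \frac{8026844}{\frac{1}{2} \cdot \frac{1}{3728761} \cdot \frac{1}{7725} \left(-523 - 9965128687544 - 1290151306\right)} = - \frac{8026844}{\frac{1}{2} \cdot \frac{1}{3728761} \cdot \frac{1}{7725} \left(-9966418839373\right)} = - \frac{8026844}{- \frac{9966418839373}{57609357450}} = \left(-8026844\right) \left(- \frac{57609357450}{9966418839373}\right) = \frac{462421325191387800}{9966418839373}$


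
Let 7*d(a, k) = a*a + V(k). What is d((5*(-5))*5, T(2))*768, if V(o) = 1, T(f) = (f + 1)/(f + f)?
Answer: 12000768/7 ≈ 1.7144e+6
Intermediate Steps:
T(f) = (1 + f)/(2*f) (T(f) = (1 + f)/((2*f)) = (1 + f)*(1/(2*f)) = (1 + f)/(2*f))
d(a, k) = ⅐ + a²/7 (d(a, k) = (a*a + 1)/7 = (a² + 1)/7 = (1 + a²)/7 = ⅐ + a²/7)
d((5*(-5))*5, T(2))*768 = (⅐ + ((5*(-5))*5)²/7)*768 = (⅐ + (-25*5)²/7)*768 = (⅐ + (⅐)*(-125)²)*768 = (⅐ + (⅐)*15625)*768 = (⅐ + 15625/7)*768 = (15626/7)*768 = 12000768/7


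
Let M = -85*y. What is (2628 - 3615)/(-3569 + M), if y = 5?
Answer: 987/3994 ≈ 0.24712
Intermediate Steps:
M = -425 (M = -85*5 = -425)
(2628 - 3615)/(-3569 + M) = (2628 - 3615)/(-3569 - 425) = -987/(-3994) = -987*(-1/3994) = 987/3994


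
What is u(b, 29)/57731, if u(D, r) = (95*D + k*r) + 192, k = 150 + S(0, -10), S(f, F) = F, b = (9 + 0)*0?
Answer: 4252/57731 ≈ 0.073652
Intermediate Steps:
b = 0 (b = 9*0 = 0)
k = 140 (k = 150 - 10 = 140)
u(D, r) = 192 + 95*D + 140*r (u(D, r) = (95*D + 140*r) + 192 = 192 + 95*D + 140*r)
u(b, 29)/57731 = (192 + 95*0 + 140*29)/57731 = (192 + 0 + 4060)*(1/57731) = 4252*(1/57731) = 4252/57731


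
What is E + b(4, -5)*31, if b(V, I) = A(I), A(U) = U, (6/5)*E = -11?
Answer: -985/6 ≈ -164.17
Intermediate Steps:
E = -55/6 (E = (⅚)*(-11) = -55/6 ≈ -9.1667)
b(V, I) = I
E + b(4, -5)*31 = -55/6 - 5*31 = -55/6 - 155 = -985/6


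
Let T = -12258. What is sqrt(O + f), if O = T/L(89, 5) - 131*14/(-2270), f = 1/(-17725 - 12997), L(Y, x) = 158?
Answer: I*sqrt(582587553148662980370)/2754688130 ≈ 8.7621*I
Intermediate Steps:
f = -1/30722 (f = 1/(-30722) = -1/30722 ≈ -3.2550e-5)
O = -6883972/89665 (O = -12258/158 - 131*14/(-2270) = -12258*1/158 - 1834*(-1/2270) = -6129/79 + 917/1135 = -6883972/89665 ≈ -76.774)
sqrt(O + f) = sqrt(-6883972/89665 - 1/30722) = sqrt(-211489477449/2754688130) = I*sqrt(582587553148662980370)/2754688130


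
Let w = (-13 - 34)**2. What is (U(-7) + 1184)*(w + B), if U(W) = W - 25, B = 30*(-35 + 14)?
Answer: 1819008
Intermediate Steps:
w = 2209 (w = (-47)**2 = 2209)
B = -630 (B = 30*(-21) = -630)
U(W) = -25 + W
(U(-7) + 1184)*(w + B) = ((-25 - 7) + 1184)*(2209 - 630) = (-32 + 1184)*1579 = 1152*1579 = 1819008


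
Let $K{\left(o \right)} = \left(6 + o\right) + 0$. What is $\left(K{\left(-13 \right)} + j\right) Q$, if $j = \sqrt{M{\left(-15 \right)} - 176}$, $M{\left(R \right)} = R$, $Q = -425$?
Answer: $2975 - 425 i \sqrt{191} \approx 2975.0 - 5873.6 i$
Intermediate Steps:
$K{\left(o \right)} = 6 + o$
$j = i \sqrt{191}$ ($j = \sqrt{-15 - 176} = \sqrt{-191} = i \sqrt{191} \approx 13.82 i$)
$\left(K{\left(-13 \right)} + j\right) Q = \left(\left(6 - 13\right) + i \sqrt{191}\right) \left(-425\right) = \left(-7 + i \sqrt{191}\right) \left(-425\right) = 2975 - 425 i \sqrt{191}$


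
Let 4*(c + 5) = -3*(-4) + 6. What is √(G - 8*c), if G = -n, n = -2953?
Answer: √2957 ≈ 54.378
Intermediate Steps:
G = 2953 (G = -1*(-2953) = 2953)
c = -½ (c = -5 + (-3*(-4) + 6)/4 = -5 + (12 + 6)/4 = -5 + (¼)*18 = -5 + 9/2 = -½ ≈ -0.50000)
√(G - 8*c) = √(2953 - 8*(-½)) = √(2953 + 4) = √2957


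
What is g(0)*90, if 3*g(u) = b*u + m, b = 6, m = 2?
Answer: 60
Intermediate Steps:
g(u) = ⅔ + 2*u (g(u) = (6*u + 2)/3 = (2 + 6*u)/3 = ⅔ + 2*u)
g(0)*90 = (⅔ + 2*0)*90 = (⅔ + 0)*90 = (⅔)*90 = 60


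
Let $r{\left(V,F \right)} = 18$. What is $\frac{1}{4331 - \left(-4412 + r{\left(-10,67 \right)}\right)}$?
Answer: $\frac{1}{8725} \approx 0.00011461$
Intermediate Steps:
$\frac{1}{4331 - \left(-4412 + r{\left(-10,67 \right)}\right)} = \frac{1}{4331 + \left(4412 - 18\right)} = \frac{1}{4331 + 4394} = \frac{1}{8725}$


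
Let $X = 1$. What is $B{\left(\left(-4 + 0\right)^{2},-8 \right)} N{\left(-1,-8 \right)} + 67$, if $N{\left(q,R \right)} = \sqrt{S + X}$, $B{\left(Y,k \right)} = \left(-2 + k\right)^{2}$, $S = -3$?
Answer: $67 + 100 i \sqrt{2} \approx 67.0 + 141.42 i$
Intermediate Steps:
$N{\left(q,R \right)} = i \sqrt{2}$ ($N{\left(q,R \right)} = \sqrt{-3 + 1} = \sqrt{-2} = i \sqrt{2}$)
$B{\left(\left(-4 + 0\right)^{2},-8 \right)} N{\left(-1,-8 \right)} + 67 = \left(-2 - 8\right)^{2} i \sqrt{2} + 67 = \left(-10\right)^{2} i \sqrt{2} + 67 = 100 i \sqrt{2} + 67 = 67 + 100 i \sqrt{2}$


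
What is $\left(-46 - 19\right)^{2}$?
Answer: $4225$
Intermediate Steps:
$\left(-46 - 19\right)^{2} = \left(-65\right)^{2} = 4225$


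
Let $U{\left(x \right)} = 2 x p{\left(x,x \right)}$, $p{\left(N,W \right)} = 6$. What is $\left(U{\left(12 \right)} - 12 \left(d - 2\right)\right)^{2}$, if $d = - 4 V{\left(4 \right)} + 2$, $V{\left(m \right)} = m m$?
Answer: $831744$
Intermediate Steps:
$V{\left(m \right)} = m^{2}$
$U{\left(x \right)} = 12 x$ ($U{\left(x \right)} = 2 x 6 = 12 x$)
$d = -62$ ($d = - 4 \cdot 4^{2} + 2 = \left(-4\right) 16 + 2 = -64 + 2 = -62$)
$\left(U{\left(12 \right)} - 12 \left(d - 2\right)\right)^{2} = \left(12 \cdot 12 - 12 \left(-62 - 2\right)\right)^{2} = \left(144 - -768\right)^{2} = \left(144 + 768\right)^{2} = 912^{2} = 831744$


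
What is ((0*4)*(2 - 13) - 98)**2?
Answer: 9604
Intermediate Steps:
((0*4)*(2 - 13) - 98)**2 = (0*(-11) - 98)**2 = (0 - 98)**2 = (-98)**2 = 9604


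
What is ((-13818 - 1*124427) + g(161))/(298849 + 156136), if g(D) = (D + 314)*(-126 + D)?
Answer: -24324/90997 ≈ -0.26731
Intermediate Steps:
g(D) = (-126 + D)*(314 + D) (g(D) = (314 + D)*(-126 + D) = (-126 + D)*(314 + D))
((-13818 - 1*124427) + g(161))/(298849 + 156136) = ((-13818 - 1*124427) + (-39564 + 161**2 + 188*161))/(298849 + 156136) = ((-13818 - 124427) + (-39564 + 25921 + 30268))/454985 = (-138245 + 16625)*(1/454985) = -121620*1/454985 = -24324/90997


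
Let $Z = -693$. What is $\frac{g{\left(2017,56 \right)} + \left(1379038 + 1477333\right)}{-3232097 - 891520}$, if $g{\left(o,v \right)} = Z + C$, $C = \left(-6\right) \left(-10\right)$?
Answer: $- \frac{2855738}{4123617} \approx -0.69253$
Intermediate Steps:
$C = 60$
$g{\left(o,v \right)} = -633$ ($g{\left(o,v \right)} = -693 + 60 = -633$)
$\frac{g{\left(2017,56 \right)} + \left(1379038 + 1477333\right)}{-3232097 - 891520} = \frac{-633 + \left(1379038 + 1477333\right)}{-3232097 - 891520} = \frac{-633 + 2856371}{-4123617} = 2855738 \left(- \frac{1}{4123617}\right) = - \frac{2855738}{4123617}$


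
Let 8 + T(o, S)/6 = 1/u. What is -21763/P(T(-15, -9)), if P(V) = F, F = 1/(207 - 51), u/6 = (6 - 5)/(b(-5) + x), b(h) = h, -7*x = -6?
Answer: -3395028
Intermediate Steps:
x = 6/7 (x = -⅐*(-6) = 6/7 ≈ 0.85714)
u = -42/29 (u = 6*((6 - 5)/(-5 + 6/7)) = 6*(1/(-29/7)) = 6*(1*(-7/29)) = 6*(-7/29) = -42/29 ≈ -1.4483)
T(o, S) = -365/7 (T(o, S) = -48 + 6/(-42/29) = -48 + 6*(-29/42) = -48 - 29/7 = -365/7)
F = 1/156 ≈ 0.0064103
P(V) = 1/156
-21763/P(T(-15, -9)) = -21763/1/156 = -21763*156 = -3395028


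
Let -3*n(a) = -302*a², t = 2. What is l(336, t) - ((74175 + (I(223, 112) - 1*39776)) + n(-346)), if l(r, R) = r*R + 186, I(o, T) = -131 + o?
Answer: -36255131/3 ≈ -1.2085e+7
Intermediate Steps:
n(a) = 302*a²/3 (n(a) = -(-302)*a²/3 = 302*a²/3)
l(r, R) = 186 + R*r (l(r, R) = R*r + 186 = 186 + R*r)
l(336, t) - ((74175 + (I(223, 112) - 1*39776)) + n(-346)) = (186 + 2*336) - ((74175 + ((-131 + 223) - 1*39776)) + (302/3)*(-346)²) = (186 + 672) - ((74175 + (92 - 39776)) + (302/3)*119716) = 858 - ((74175 - 39684) + 36154232/3) = 858 - (34491 + 36154232/3) = 858 - 1*36257705/3 = 858 - 36257705/3 = -36255131/3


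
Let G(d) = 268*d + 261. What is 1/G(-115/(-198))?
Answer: 99/41249 ≈ 0.0024001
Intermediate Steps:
G(d) = 261 + 268*d
1/G(-115/(-198)) = 1/(261 + 268*(-115/(-198))) = 1/(261 + 268*(-115*(-1/198))) = 1/(261 + 268*(115/198)) = 1/(261 + 15410/99) = 1/(41249/99) = 99/41249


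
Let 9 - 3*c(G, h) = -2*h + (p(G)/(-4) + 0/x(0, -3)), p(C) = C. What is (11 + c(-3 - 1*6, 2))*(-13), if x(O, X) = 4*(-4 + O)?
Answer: -2275/12 ≈ -189.58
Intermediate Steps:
x(O, X) = -16 + 4*O
c(G, h) = 3 + G/12 + 2*h/3 (c(G, h) = 3 - (-2*h + (G/(-4) + 0/(-16 + 4*0)))/3 = 3 - (-2*h + (G*(-1/4) + 0/(-16 + 0)))/3 = 3 - (-2*h + (-G/4 + 0/(-16)))/3 = 3 - (-2*h + (-G/4 + 0*(-1/16)))/3 = 3 - (-2*h + (-G/4 + 0))/3 = 3 - (-2*h - G/4)/3 = 3 + (G/12 + 2*h/3) = 3 + G/12 + 2*h/3)
(11 + c(-3 - 1*6, 2))*(-13) = (11 + (3 + (-3 - 1*6)/12 + (2/3)*2))*(-13) = (11 + (3 + (-3 - 6)/12 + 4/3))*(-13) = (11 + (3 + (1/12)*(-9) + 4/3))*(-13) = (11 + (3 - 3/4 + 4/3))*(-13) = (11 + 43/12)*(-13) = (175/12)*(-13) = -2275/12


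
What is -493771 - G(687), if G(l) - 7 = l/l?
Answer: -493779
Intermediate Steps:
G(l) = 8 (G(l) = 7 + l/l = 7 + 1 = 8)
-493771 - G(687) = -493771 - 1*8 = -493771 - 8 = -493779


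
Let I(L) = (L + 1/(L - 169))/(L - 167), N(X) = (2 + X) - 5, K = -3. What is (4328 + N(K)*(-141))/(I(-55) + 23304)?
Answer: 2317952/10440303 ≈ 0.22202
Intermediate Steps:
N(X) = -3 + X
I(L) = (L + 1/(-169 + L))/(-167 + L)
(4328 + N(K)*(-141))/(I(-55) + 23304) = (4328 + (-3 - 3)*(-141))/((1 + (-55)**2 - 169*(-55))/(28223 + (-55)**2 - 336*(-55)) + 23304) = (4328 - 6*(-141))/((1 + 3025 + 9295)/(28223 + 3025 + 18480) + 23304) = (4328 + 846)/(12321/49728 + 23304) = 5174/((1/49728)*12321 + 23304) = 5174/(111/448 + 23304) = 5174/(10440303/448) = 5174*(448/10440303) = 2317952/10440303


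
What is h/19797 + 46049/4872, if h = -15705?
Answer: 278372431/32150328 ≈ 8.6585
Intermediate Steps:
h/19797 + 46049/4872 = -15705/19797 + 46049/4872 = -15705*1/19797 + 46049*(1/4872) = -5235/6599 + 46049/4872 = 278372431/32150328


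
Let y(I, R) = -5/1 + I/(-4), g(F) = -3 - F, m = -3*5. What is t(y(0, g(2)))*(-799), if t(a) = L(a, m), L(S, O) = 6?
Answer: -4794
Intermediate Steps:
m = -15
y(I, R) = -5 - I/4 (y(I, R) = -5*1 + I*(-1/4) = -5 - I/4)
t(a) = 6
t(y(0, g(2)))*(-799) = 6*(-799) = -4794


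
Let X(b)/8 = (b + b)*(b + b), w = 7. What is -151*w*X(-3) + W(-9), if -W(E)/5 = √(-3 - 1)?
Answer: -304416 - 10*I ≈ -3.0442e+5 - 10.0*I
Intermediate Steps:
W(E) = -10*I (W(E) = -5*√(-3 - 1) = -10*I)
X(b) = 32*b² (X(b) = 8*((b + b)*(b + b)) = 8*((2*b)*(2*b)) = 8*(4*b²) = 32*b²)
-151*w*X(-3) + W(-9) = -1057*32*(-3)² - 10*I = -1057*32*9 - 10*I = -1057*288 - 10*I = -151*2016 - 10*I = -304416 - 10*I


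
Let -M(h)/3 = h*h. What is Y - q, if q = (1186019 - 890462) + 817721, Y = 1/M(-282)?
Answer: -265596959017/238572 ≈ -1.1133e+6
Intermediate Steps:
M(h) = -3*h² (M(h) = -3*h*h = -3*h²)
Y = -1/238572 (Y = 1/(-3*(-282)²) = 1/(-3*79524) = 1/(-238572) = -1/238572 ≈ -4.1916e-6)
q = 1113278 (q = 295557 + 817721 = 1113278)
Y - q = -1/238572 - 1*1113278 = -1/238572 - 1113278 = -265596959017/238572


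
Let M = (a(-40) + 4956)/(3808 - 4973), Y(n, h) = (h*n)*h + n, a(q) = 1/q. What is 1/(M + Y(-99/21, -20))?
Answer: -326200/618045473 ≈ -0.00052779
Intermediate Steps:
Y(n, h) = n + n*h² (Y(n, h) = n*h² + n = n + n*h²)
M = -198239/46600 (M = (1/(-40) + 4956)/(3808 - 4973) = (-1/40 + 4956)/(-1165) = (198239/40)*(-1/1165) = -198239/46600 ≈ -4.2541)
1/(M + Y(-99/21, -20)) = 1/(-198239/46600 + (-99/21)*(1 + (-20)²)) = 1/(-198239/46600 + (-99*1/21)*(1 + 400)) = 1/(-198239/46600 - 33/7*401) = 1/(-198239/46600 - 13233/7) = 1/(-618045473/326200) = -326200/618045473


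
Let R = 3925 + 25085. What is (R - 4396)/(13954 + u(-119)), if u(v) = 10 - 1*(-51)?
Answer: 24614/14015 ≈ 1.7563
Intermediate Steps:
u(v) = 61 (u(v) = 10 + 51 = 61)
R = 29010
(R - 4396)/(13954 + u(-119)) = (29010 - 4396)/(13954 + 61) = 24614/14015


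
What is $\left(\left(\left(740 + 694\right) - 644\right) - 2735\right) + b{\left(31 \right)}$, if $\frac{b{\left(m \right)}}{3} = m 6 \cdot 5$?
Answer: $845$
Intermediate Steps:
$b{\left(m \right)} = 90 m$ ($b{\left(m \right)} = 3 m 6 \cdot 5 = 3 \cdot 6 m 5 = 3 \cdot 30 m = 90 m$)
$\left(\left(\left(740 + 694\right) - 644\right) - 2735\right) + b{\left(31 \right)} = \left(\left(\left(740 + 694\right) - 644\right) - 2735\right) + 90 \cdot 31 = \left(\left(1434 - 644\right) - 2735\right) + 2790 = \left(790 - 2735\right) + 2790 = -1945 + 2790 = 845$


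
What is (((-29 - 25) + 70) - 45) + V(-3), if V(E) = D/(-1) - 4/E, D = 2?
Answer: -89/3 ≈ -29.667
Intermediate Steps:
V(E) = -2 - 4/E (V(E) = 2/(-1) - 4/E = 2*(-1) - 4/E = -2 - 4/E)
(((-29 - 25) + 70) - 45) + V(-3) = (((-29 - 25) + 70) - 45) + (-2 - 4/(-3)) = ((-54 + 70) - 45) + (-2 - 4*(-⅓)) = (16 - 45) + (-2 + 4/3) = -29 - ⅔ = -89/3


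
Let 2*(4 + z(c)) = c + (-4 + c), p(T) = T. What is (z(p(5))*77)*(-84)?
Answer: 6468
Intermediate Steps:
z(c) = -6 + c (z(c) = -4 + (c + (-4 + c))/2 = -4 + (-4 + 2*c)/2 = -4 + (-2 + c) = -6 + c)
(z(p(5))*77)*(-84) = ((-6 + 5)*77)*(-84) = -1*77*(-84) = -77*(-84) = 6468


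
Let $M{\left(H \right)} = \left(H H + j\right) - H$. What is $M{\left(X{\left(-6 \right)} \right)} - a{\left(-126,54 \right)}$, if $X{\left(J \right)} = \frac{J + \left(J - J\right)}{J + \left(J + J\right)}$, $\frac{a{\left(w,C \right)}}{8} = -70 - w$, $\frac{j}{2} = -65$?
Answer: $- \frac{5204}{9} \approx -578.22$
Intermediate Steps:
$j = -130$ ($j = 2 \left(-65\right) = -130$)
$a{\left(w,C \right)} = -560 - 8 w$ ($a{\left(w,C \right)} = 8 \left(-70 - w\right) = -560 - 8 w$)
$X{\left(J \right)} = \frac{1}{3}$ ($X{\left(J \right)} = \frac{J + 0}{J + 2 J} = \frac{J}{3 J} = J \frac{1}{3 J} = \frac{1}{3}$)
$M{\left(H \right)} = -130 + H^{2} - H$ ($M{\left(H \right)} = \left(H H - 130\right) - H = \left(H^{2} - 130\right) - H = \left(-130 + H^{2}\right) - H = -130 + H^{2} - H$)
$M{\left(X{\left(-6 \right)} \right)} - a{\left(-126,54 \right)} = \left(-130 + \left(\frac{1}{3}\right)^{2} - \frac{1}{3}\right) - \left(-560 - -1008\right) = \left(-130 + \frac{1}{9} - \frac{1}{3}\right) - \left(-560 + 1008\right) = - \frac{1172}{9} - 448 = - \frac{5204}{9}$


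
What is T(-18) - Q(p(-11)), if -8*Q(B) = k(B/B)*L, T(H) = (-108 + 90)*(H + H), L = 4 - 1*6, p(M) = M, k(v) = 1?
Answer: 2591/4 ≈ 647.75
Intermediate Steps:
L = -2 (L = 4 - 6 = -2)
T(H) = -36*H
Q(B) = ¼ (Q(B) = -(-2)/8 = -⅛*(-2) = ¼)
T(-18) - Q(p(-11)) = -36*(-18) - 1*¼ = 648 - ¼ = 2591/4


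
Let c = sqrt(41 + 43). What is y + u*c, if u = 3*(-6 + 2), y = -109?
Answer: -109 - 24*sqrt(21) ≈ -218.98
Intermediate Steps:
u = -12 (u = 3*(-4) = -12)
c = 2*sqrt(21) (c = sqrt(84) = 2*sqrt(21) ≈ 9.1651)
y + u*c = -109 - 24*sqrt(21)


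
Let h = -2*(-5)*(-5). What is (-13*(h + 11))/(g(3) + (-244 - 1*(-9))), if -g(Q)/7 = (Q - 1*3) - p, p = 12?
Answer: -507/151 ≈ -3.3576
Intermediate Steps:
h = -50 (h = 10*(-5) = -50)
g(Q) = 105 - 7*Q (g(Q) = -7*((Q - 1*3) - 1*12) = -7*((Q - 3) - 12) = -7*((-3 + Q) - 12) = -7*(-15 + Q) = 105 - 7*Q)
(-13*(h + 11))/(g(3) + (-244 - 1*(-9))) = (-13*(-50 + 11))/((105 - 7*3) + (-244 - 1*(-9))) = (-13*(-39))/((105 - 21) + (-244 + 9)) = 507/(84 - 235) = 507/(-151) = 507*(-1/151) = -507/151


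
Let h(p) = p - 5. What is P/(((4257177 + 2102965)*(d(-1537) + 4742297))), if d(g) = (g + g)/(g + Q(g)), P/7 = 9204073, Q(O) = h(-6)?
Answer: 24933833757/11672575947998465 ≈ 2.1361e-6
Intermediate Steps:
h(p) = -5 + p
Q(O) = -11 (Q(O) = -5 - 6 = -11)
P = 64428511 (P = 7*9204073 = 64428511)
d(g) = 2*g/(-11 + g) (d(g) = (g + g)/(g - 11) = (2*g)/(-11 + g) = 2*g/(-11 + g))
P/(((4257177 + 2102965)*(d(-1537) + 4742297))) = 64428511/(((4257177 + 2102965)*(2*(-1537)/(-11 - 1537) + 4742297))) = 64428511/((6360142*(2*(-1537)/(-1548) + 4742297))) = 64428511/((6360142*(2*(-1537)*(-1/1548) + 4742297))) = 64428511/((6360142*(1537/774 + 4742297))) = 64428511/((6360142*(3670539415/774))) = 64428511/(11672575947998465/387) = 64428511*(387/11672575947998465) = 24933833757/11672575947998465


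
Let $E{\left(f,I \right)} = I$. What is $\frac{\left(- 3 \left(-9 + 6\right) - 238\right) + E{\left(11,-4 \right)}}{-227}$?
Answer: $\frac{233}{227} \approx 1.0264$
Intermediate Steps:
$\frac{\left(- 3 \left(-9 + 6\right) - 238\right) + E{\left(11,-4 \right)}}{-227} = \frac{\left(- 3 \left(-9 + 6\right) - 238\right) - 4}{-227} = \left(\left(\left(-3\right) \left(-3\right) - 238\right) - 4\right) \left(- \frac{1}{227}\right) = \left(\left(9 - 238\right) - 4\right) \left(- \frac{1}{227}\right) = \left(-229 - 4\right) \left(- \frac{1}{227}\right) = \left(-233\right) \left(- \frac{1}{227}\right) = \frac{233}{227}$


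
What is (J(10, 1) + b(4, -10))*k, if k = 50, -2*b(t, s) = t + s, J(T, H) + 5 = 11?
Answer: 450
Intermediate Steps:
J(T, H) = 6 (J(T, H) = -5 + 11 = 6)
b(t, s) = -s/2 - t/2 (b(t, s) = -(t + s)/2 = -(s + t)/2 = -s/2 - t/2)
(J(10, 1) + b(4, -10))*k = (6 + (-1/2*(-10) - 1/2*4))*50 = (6 + (5 - 2))*50 = (6 + 3)*50 = 9*50 = 450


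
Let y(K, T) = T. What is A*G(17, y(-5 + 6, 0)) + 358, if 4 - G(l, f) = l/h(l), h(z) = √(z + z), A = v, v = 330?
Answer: 1678 - 165*√34 ≈ 715.89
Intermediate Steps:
A = 330
h(z) = √2*√z (h(z) = √(2*z) = √2*√z)
G(l, f) = 4 - √2*√l/2 (G(l, f) = 4 - l/(√2*√l) = 4 - l*√2/(2*√l) = 4 - √2*√l/2)
A*G(17, y(-5 + 6, 0)) + 358 = 330*(4 - √2*√17/2) + 358 = 330*(4 - √34/2) + 358 = (1320 - 165*√34) + 358 = 1678 - 165*√34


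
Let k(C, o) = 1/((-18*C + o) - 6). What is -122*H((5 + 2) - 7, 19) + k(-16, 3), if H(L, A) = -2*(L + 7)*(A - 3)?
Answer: 7788481/285 ≈ 27328.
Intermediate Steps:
H(L, A) = -2*(-3 + A)*(7 + L) (H(L, A) = -2*(7 + L)*(-3 + A) = -2*(-3 + A)*(7 + L))
k(C, o) = 1/(-6 + o - 18*C) (k(C, o) = 1/((o - 18*C) - 6) = 1/(-6 + o - 18*C))
-122*H((5 + 2) - 7, 19) + k(-16, 3) = -122*(42 - 14*19 + 6*((5 + 2) - 7) - 2*19*((5 + 2) - 7)) + 1/(-6 + 3 - 18*(-16)) = -122*(42 - 266 + 6*(7 - 7) - 2*19*(7 - 7)) + 1/(-6 + 3 + 288) = -122*(42 - 266 + 6*0 - 2*19*0) + 1/285 = -122*(42 - 266 + 0 + 0) + 1/285 = -122*(-224) + 1/285 = 27328 + 1/285 = 7788481/285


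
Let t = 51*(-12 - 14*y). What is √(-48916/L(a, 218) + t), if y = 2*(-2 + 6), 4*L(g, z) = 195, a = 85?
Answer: 2*I*√69656145/195 ≈ 85.6*I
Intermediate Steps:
L(g, z) = 195/4 (L(g, z) = (¼)*195 = 195/4)
y = 8 (y = 2*4 = 8)
t = -6324 (t = 51*(-12 - 14*8) = 51*(-12 - 112) = 51*(-124) = -6324)
√(-48916/L(a, 218) + t) = √(-48916/195/4 - 6324) = √(-48916*4/195 - 6324) = √(-195664/195 - 6324) = √(-1428844/195) = 2*I*√69656145/195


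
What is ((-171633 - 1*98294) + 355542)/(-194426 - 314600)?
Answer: -85615/509026 ≈ -0.16819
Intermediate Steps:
((-171633 - 1*98294) + 355542)/(-194426 - 314600) = ((-171633 - 98294) + 355542)/(-509026) = (-269927 + 355542)*(-1/509026) = 85615*(-1/509026) = -85615/509026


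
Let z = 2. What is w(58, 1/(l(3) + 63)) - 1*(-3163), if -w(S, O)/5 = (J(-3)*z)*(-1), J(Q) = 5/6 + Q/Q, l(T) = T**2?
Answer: 9544/3 ≈ 3181.3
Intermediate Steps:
J(Q) = 11/6 (J(Q) = 5*(1/6) + 1 = 5/6 + 1 = 11/6)
w(S, O) = 55/3 (w(S, O) = -5*(11/6)*2*(-1) = -55*(-1)/3 = -5*(-11/3) = 55/3)
w(58, 1/(l(3) + 63)) - 1*(-3163) = 55/3 - 1*(-3163) = 55/3 + 3163 = 9544/3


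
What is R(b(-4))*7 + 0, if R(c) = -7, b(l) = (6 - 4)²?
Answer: -49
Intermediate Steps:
b(l) = 4 (b(l) = 2² = 4)
R(b(-4))*7 + 0 = -7*7 + 0 = -49 + 0 = -49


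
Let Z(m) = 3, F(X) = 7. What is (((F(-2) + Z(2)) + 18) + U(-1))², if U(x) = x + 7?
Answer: 1156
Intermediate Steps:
U(x) = 7 + x
(((F(-2) + Z(2)) + 18) + U(-1))² = (((7 + 3) + 18) + (7 - 1))² = ((10 + 18) + 6)² = (28 + 6)² = 34² = 1156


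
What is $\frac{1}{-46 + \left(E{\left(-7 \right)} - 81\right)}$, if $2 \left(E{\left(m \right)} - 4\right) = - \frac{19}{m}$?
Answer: $- \frac{14}{1703} \approx -0.0082208$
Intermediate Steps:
$E{\left(m \right)} = 4 - \frac{19}{2 m}$ ($E{\left(m \right)} = 4 + \frac{\left(-19\right) \frac{1}{m}}{2} = 4 - \frac{19}{2 m}$)
$\frac{1}{-46 + \left(E{\left(-7 \right)} - 81\right)} = \frac{1}{-46 + \left(\left(4 - \frac{19}{2 \left(-7\right)}\right) - 81\right)} = \frac{1}{-46 + \left(\left(4 - - \frac{19}{14}\right) - 81\right)} = \frac{1}{-46 + \left(\left(4 + \frac{19}{14}\right) - 81\right)} = \frac{1}{-46 + \left(\frac{75}{14} - 81\right)} = \frac{1}{-46 - \frac{1059}{14}} = \frac{1}{- \frac{1703}{14}} = - \frac{14}{1703}$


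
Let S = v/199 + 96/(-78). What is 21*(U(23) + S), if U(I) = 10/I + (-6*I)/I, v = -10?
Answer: -8554518/59501 ≈ -143.77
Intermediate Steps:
S = -3314/2587 (S = -10/199 + 96/(-78) = -10*1/199 + 96*(-1/78) = -10/199 - 16/13 = -3314/2587 ≈ -1.2810)
U(I) = -6 + 10/I (U(I) = 10/I - 6 = -6 + 10/I)
21*(U(23) + S) = 21*((-6 + 10/23) - 3314/2587) = 21*(-128/23 - 3314/2587) = 21*(-407358/59501) = -8554518/59501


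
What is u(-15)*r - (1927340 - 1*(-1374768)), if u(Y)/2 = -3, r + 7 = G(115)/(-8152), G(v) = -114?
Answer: -6729610679/2038 ≈ -3.3021e+6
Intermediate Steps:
r = -28475/4076 (r = -7 - 114/(-8152) = -7 - 114*(-1/8152) = -7 + 57/4076 = -28475/4076 ≈ -6.9860)
u(Y) = -6 (u(Y) = 2*(-3) = -6)
u(-15)*r - (1927340 - 1*(-1374768)) = -6*(-28475/4076) - (1927340 - 1*(-1374768)) = 85425/2038 - (1927340 + 1374768) = 85425/2038 - 1*3302108 = 85425/2038 - 3302108 = -6729610679/2038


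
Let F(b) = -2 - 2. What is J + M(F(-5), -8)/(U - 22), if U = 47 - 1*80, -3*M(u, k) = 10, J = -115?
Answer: -3793/33 ≈ -114.94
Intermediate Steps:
F(b) = -4
M(u, k) = -10/3 (M(u, k) = -⅓*10 = -10/3)
U = -33 (U = 47 - 80 = -33)
J + M(F(-5), -8)/(U - 22) = -115 - 10/(3*(-33 - 22)) = -115 - 10/3/(-55) = -115 - 10/3*(-1/55) = -115 + 2/33 = -3793/33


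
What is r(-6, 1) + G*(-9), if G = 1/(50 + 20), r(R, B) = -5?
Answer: -359/70 ≈ -5.1286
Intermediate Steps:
G = 1/70 ≈ 0.014286
r(-6, 1) + G*(-9) = -5 + (1/70)*(-9) = -5 - 9/70 = -359/70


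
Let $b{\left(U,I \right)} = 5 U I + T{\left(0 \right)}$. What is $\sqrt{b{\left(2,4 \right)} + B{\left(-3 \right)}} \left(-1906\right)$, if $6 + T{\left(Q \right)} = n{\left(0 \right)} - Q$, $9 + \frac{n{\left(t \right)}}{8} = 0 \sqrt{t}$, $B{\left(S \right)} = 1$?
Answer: $- 1906 i \sqrt{37} \approx - 11594.0 i$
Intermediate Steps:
$n{\left(t \right)} = -72$ ($n{\left(t \right)} = -72 + 8 \cdot 0 \sqrt{t} = -72 + 8 \cdot 0 = -72 + 0 = -72$)
$T{\left(Q \right)} = -78 - Q$ ($T{\left(Q \right)} = -6 - \left(72 + Q\right) = -78 - Q$)
$b{\left(U,I \right)} = -78 + 5 I U$ ($b{\left(U,I \right)} = 5 U I - 78 = 5 I U + \left(-78 + 0\right) = 5 I U - 78 = -78 + 5 I U$)
$\sqrt{b{\left(2,4 \right)} + B{\left(-3 \right)}} \left(-1906\right) = \sqrt{\left(-78 + 5 \cdot 4 \cdot 2\right) + 1} \left(-1906\right) = \sqrt{\left(-78 + 40\right) + 1} \left(-1906\right) = \sqrt{-38 + 1} \left(-1906\right) = \sqrt{-37} \left(-1906\right) = i \sqrt{37} \left(-1906\right) = - 1906 i \sqrt{37}$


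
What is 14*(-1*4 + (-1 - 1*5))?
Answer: -140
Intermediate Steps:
14*(-1*4 + (-1 - 1*5)) = 14*(-4 + (-1 - 5)) = 14*(-4 - 6) = 14*(-10) = -140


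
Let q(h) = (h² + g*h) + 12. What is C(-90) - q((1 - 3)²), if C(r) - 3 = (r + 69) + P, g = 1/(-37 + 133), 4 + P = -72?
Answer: -2929/24 ≈ -122.04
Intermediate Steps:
P = -76 (P = -4 - 72 = -76)
g = 1/96 ≈ 0.010417
C(r) = -4 + r (C(r) = 3 + ((r + 69) - 76) = 3 + ((69 + r) - 76) = 3 + (-7 + r) = -4 + r)
q(h) = 12 + h² + h/96 (q(h) = (h² + h/96) + 12 = 12 + h² + h/96)
C(-90) - q((1 - 3)²) = (-4 - 90) - (12 + ((1 - 3)²)² + (1 - 3)²/96) = -94 - (12 + ((-2)²)² + (1/96)*(-2)²) = -94 - (12 + 4² + (1/96)*4) = -94 - (12 + 16 + 1/24) = -94 - 1*673/24 = -94 - 673/24 = -2929/24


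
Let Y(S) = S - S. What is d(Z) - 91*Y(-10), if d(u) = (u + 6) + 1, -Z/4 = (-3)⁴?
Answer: -317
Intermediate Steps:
Z = -324 (Z = -4*(-3)⁴ = -4*81 = -324)
Y(S) = 0
d(u) = 7 + u (d(u) = (6 + u) + 1 = 7 + u)
d(Z) - 91*Y(-10) = (7 - 324) - 91*0 = -317 + 0 = -317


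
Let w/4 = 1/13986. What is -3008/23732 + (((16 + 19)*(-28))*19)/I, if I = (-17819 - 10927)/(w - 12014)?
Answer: -662955241058504/85189733991 ≈ -7782.1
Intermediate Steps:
w = 2/6993 (w = 4/13986 = 4*(1/13986) = 2/6993 ≈ 0.00028600)
I = 100510389/42006950 (I = (-17819 - 10927)/(2/6993 - 12014) = -28746/(-84013900/6993) = -28746*(-6993/84013900) = 100510389/42006950 ≈ 2.3927)
-3008/23732 + (((16 + 19)*(-28))*19)/I = -3008/23732 + (((16 + 19)*(-28))*19)/(100510389/42006950) = -3008*1/23732 + ((35*(-28))*19)*(42006950/100510389) = -752/5933 - 980*19*(42006950/100510389) = -752/5933 - 18620*42006950/100510389 = -752/5933 - 111738487000/14358627 = -662955241058504/85189733991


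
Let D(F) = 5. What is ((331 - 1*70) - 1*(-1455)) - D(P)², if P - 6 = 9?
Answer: 1691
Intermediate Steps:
P = 15 (P = 6 + 9 = 15)
((331 - 1*70) - 1*(-1455)) - D(P)² = ((331 - 1*70) - 1*(-1455)) - 1*5² = ((331 - 70) + 1455) - 1*25 = (261 + 1455) - 25 = 1716 - 25 = 1691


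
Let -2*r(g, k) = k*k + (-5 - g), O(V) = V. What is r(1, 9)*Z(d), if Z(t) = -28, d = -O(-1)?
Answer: 1050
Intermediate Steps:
r(g, k) = 5/2 + g/2 - k**2/2 (r(g, k) = -(k*k + (-5 - g))/2 = -(k**2 + (-5 - g))/2 = -(-5 + k**2 - g)/2 = 5/2 + g/2 - k**2/2)
d = 1 (d = -1*(-1) = 1)
r(1, 9)*Z(d) = (5/2 + (1/2)*1 - 1/2*9**2)*(-28) = (5/2 + 1/2 - 1/2*81)*(-28) = (5/2 + 1/2 - 81/2)*(-28) = -75/2*(-28) = 1050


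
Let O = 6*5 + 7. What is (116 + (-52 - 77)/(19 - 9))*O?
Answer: 38147/10 ≈ 3814.7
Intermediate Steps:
O = 37 (O = 30 + 7 = 37)
(116 + (-52 - 77)/(19 - 9))*O = (116 + (-52 - 77)/(19 - 9))*37 = (116 - 129/10)*37 = (1031/10)*37 = 38147/10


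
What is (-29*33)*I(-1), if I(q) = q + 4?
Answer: -2871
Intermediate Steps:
I(q) = 4 + q
(-29*33)*I(-1) = (-29*33)*(4 - 1) = -957*3 = -2871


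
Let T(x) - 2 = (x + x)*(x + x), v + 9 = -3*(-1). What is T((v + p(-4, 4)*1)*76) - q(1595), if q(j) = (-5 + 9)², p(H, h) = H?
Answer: 2310386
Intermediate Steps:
v = -6 (v = -9 - 3*(-1) = -9 + 3 = -6)
q(j) = 16 (q(j) = 4² = 16)
T(x) = 2 + 4*x² (T(x) = 2 + (x + x)*(x + x) = 2 + (2*x)*(2*x) = 2 + 4*x²)
T((v + p(-4, 4)*1)*76) - q(1595) = (2 + 4*((-6 - 4*1)*76)²) - 1*16 = (2 + 4*((-6 - 4)*76)²) - 16 = (2 + 4*(-10*76)²) - 16 = (2 + 4*(-760)²) - 16 = (2 + 4*577600) - 16 = (2 + 2310400) - 16 = 2310402 - 16 = 2310386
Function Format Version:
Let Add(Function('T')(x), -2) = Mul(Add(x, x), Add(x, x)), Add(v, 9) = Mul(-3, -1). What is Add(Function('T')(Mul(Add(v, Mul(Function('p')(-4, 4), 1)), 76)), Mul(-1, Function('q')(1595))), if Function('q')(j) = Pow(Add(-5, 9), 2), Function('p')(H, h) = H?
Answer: 2310386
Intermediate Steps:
v = -6 (v = Add(-9, Mul(-3, -1)) = Add(-9, 3) = -6)
Function('q')(j) = 16 (Function('q')(j) = Pow(4, 2) = 16)
Function('T')(x) = Add(2, Mul(4, Pow(x, 2))) (Function('T')(x) = Add(2, Mul(Add(x, x), Add(x, x))) = Add(2, Mul(Mul(2, x), Mul(2, x))) = Add(2, Mul(4, Pow(x, 2))))
Add(Function('T')(Mul(Add(v, Mul(Function('p')(-4, 4), 1)), 76)), Mul(-1, Function('q')(1595))) = Add(Add(2, Mul(4, Pow(Mul(Add(-6, Mul(-4, 1)), 76), 2))), Mul(-1, 16)) = Add(Add(2, Mul(4, Pow(Mul(Add(-6, -4), 76), 2))), -16) = Add(Add(2, Mul(4, Pow(Mul(-10, 76), 2))), -16) = Add(Add(2, Mul(4, Pow(-760, 2))), -16) = Add(Add(2, Mul(4, 577600)), -16) = Add(Add(2, 2310400), -16) = Add(2310402, -16) = 2310386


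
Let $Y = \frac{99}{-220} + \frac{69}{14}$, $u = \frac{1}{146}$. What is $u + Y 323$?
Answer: $\frac{14784103}{10220} \approx 1446.6$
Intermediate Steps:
$u = \frac{1}{146} \approx 0.0068493$
$Y = \frac{627}{140}$ ($Y = 99 \left(- \frac{1}{220}\right) + 69 \cdot \frac{1}{14} = - \frac{9}{20} + \frac{69}{14} = \frac{627}{140} \approx 4.4786$)
$u + Y 323 = \frac{1}{146} + \frac{627}{140} \cdot 323 = \frac{1}{146} + \frac{202521}{140} = \frac{14784103}{10220}$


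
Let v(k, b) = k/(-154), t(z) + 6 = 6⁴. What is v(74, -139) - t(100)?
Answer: -99367/77 ≈ -1290.5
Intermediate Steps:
t(z) = 1290 (t(z) = -6 + 6⁴ = -6 + 1296 = 1290)
v(k, b) = -k/154 (v(k, b) = k*(-1/154) = -k/154)
v(74, -139) - t(100) = -1/154*74 - 1*1290 = -37/77 - 1290 = -99367/77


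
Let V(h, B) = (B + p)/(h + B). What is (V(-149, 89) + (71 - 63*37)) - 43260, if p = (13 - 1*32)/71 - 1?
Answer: -193921429/4260 ≈ -45521.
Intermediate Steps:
p = -90/71 (p = (13 - 32)*(1/71) - 1 = -19*1/71 - 1 = -19/71 - 1 = -90/71 ≈ -1.2676)
V(h, B) = (-90/71 + B)/(B + h) (V(h, B) = (B - 90/71)/(h + B) = (-90/71 + B)/(B + h))
(V(-149, 89) + (71 - 63*37)) - 43260 = ((-90/71 + 89)/(89 - 149) + (71 - 63*37)) - 43260 = ((6229/71)/(-60) + (71 - 2331)) - 43260 = (-1/60*6229/71 - 2260) - 43260 = (-6229/4260 - 2260) - 43260 = -9633829/4260 - 43260 = -193921429/4260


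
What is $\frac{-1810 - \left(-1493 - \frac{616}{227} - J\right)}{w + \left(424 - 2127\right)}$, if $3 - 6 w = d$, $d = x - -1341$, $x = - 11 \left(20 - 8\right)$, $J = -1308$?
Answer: $\frac{368259}{432208} \approx 0.85204$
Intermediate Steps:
$x = -132$ ($x = \left(-11\right) 12 = -132$)
$d = 1209$ ($d = -132 - -1341 = -132 + 1341 = 1209$)
$w = -201$ ($w = \frac{1}{2} - \frac{403}{2} = -201$)
$\frac{-1810 - \left(-1493 - \frac{616}{227} - J\right)}{w + \left(424 - 2127\right)} = \frac{-1810 + \left(\left(-1308 + 1493\right) - \frac{616}{-227}\right)}{-201 + \left(424 - 2127\right)} = \frac{-1810 + \left(185 - - \frac{616}{227}\right)}{-201 - 1703} = \frac{-1810 + \left(185 + \frac{616}{227}\right)}{-1904} = \left(-1810 + \frac{42611}{227}\right) \left(- \frac{1}{1904}\right) = \left(- \frac{368259}{227}\right) \left(- \frac{1}{1904}\right) = \frac{368259}{432208}$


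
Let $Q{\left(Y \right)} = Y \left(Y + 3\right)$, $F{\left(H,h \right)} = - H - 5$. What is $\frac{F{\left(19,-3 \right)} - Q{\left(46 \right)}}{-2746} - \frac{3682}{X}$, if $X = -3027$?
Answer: $\frac{8503139}{4156071} \approx 2.046$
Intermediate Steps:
$F{\left(H,h \right)} = -5 - H$
$Q{\left(Y \right)} = Y \left(3 + Y\right)$
$\frac{F{\left(19,-3 \right)} - Q{\left(46 \right)}}{-2746} - \frac{3682}{X} = \frac{\left(-5 - 19\right) - 46 \left(3 + 46\right)}{-2746} - \frac{3682}{-3027} = \left(\left(-5 - 19\right) - 46 \cdot 49\right) \left(- \frac{1}{2746}\right) - - \frac{3682}{3027} = \left(-24 - 2254\right) \left(- \frac{1}{2746}\right) + \frac{3682}{3027} = \left(-2278\right) \left(- \frac{1}{2746}\right) + \frac{3682}{3027} = \frac{1139}{1373} + \frac{3682}{3027} = \frac{8503139}{4156071}$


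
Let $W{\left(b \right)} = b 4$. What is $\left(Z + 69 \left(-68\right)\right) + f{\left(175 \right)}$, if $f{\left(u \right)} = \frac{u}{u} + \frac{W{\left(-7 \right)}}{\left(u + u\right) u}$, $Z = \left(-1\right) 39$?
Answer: $- \frac{20693752}{4375} \approx -4730.0$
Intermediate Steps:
$Z = -39$
$W{\left(b \right)} = 4 b$
$f{\left(u \right)} = 1 - \frac{14}{u^{2}}$ ($f{\left(u \right)} = \frac{u}{u} + \frac{4 \left(-7\right)}{\left(u + u\right) u} = 1 - \frac{28}{2 u u} = 1 - \frac{28}{2 u^{2}} = 1 - 28 \frac{1}{2 u^{2}} = 1 - \frac{14}{u^{2}}$)
$\left(Z + 69 \left(-68\right)\right) + f{\left(175 \right)} = \left(-39 + 69 \left(-68\right)\right) + \left(1 - \frac{14}{30625}\right) = \left(-39 - 4692\right) + \left(1 - \frac{2}{4375}\right) = -4731 + \left(1 - \frac{2}{4375}\right) = -4731 + \frac{4373}{4375} = - \frac{20693752}{4375}$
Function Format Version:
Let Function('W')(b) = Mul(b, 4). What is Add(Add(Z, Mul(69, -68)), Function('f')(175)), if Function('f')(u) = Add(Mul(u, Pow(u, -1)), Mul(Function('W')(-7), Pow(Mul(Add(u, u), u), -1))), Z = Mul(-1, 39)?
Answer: Rational(-20693752, 4375) ≈ -4730.0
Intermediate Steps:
Z = -39
Function('W')(b) = Mul(4, b)
Function('f')(u) = Add(1, Mul(-14, Pow(u, -2))) (Function('f')(u) = Add(Mul(u, Pow(u, -1)), Mul(Mul(4, -7), Pow(Mul(Add(u, u), u), -1))) = Add(1, Mul(-28, Pow(Mul(Mul(2, u), u), -1))) = Add(1, Mul(-28, Pow(Mul(2, Pow(u, 2)), -1))) = Add(1, Mul(-28, Mul(Rational(1, 2), Pow(u, -2)))) = Add(1, Mul(-14, Pow(u, -2))))
Add(Add(Z, Mul(69, -68)), Function('f')(175)) = Add(Add(-39, Mul(69, -68)), Add(1, Mul(-14, Pow(175, -2)))) = Add(Add(-39, -4692), Add(1, Mul(-14, Rational(1, 30625)))) = Add(-4731, Add(1, Rational(-2, 4375))) = Add(-4731, Rational(4373, 4375)) = Rational(-20693752, 4375)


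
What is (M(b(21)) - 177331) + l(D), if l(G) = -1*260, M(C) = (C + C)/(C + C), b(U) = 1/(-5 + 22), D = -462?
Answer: -177590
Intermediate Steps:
b(U) = 1/17
M(C) = 1 (M(C) = (2*C)/((2*C)) = (2*C)*(1/(2*C)) = 1)
l(G) = -260
(M(b(21)) - 177331) + l(D) = (1 - 177331) - 260 = -177330 - 260 = -177590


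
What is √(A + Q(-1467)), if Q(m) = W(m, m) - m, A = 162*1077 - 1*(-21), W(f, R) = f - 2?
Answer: √174493 ≈ 417.72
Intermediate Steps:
W(f, R) = -2 + f
A = 174495 (A = 174474 + 21 = 174495)
Q(m) = -2 (Q(m) = (-2 + m) - m = -2)
√(A + Q(-1467)) = √(174495 - 2) = √174493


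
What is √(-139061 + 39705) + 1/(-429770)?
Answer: -1/429770 + 2*I*√24839 ≈ -2.3268e-6 + 315.21*I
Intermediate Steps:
√(-139061 + 39705) + 1/(-429770) = √(-99356) - 1/429770 = 2*I*√24839 - 1/429770 = -1/429770 + 2*I*√24839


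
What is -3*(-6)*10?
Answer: 180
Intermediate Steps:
-3*(-6)*10 = 18*10 = 180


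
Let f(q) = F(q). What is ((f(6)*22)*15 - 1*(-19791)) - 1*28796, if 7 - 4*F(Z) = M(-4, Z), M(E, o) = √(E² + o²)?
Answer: -16855/2 - 165*√13 ≈ -9022.4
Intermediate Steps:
F(Z) = 7/4 - √(16 + Z²)/4 (F(Z) = 7/4 - √((-4)² + Z²)/4 = 7/4 - √(16 + Z²)/4)
f(q) = 7/4 - √(16 + q²)/4
((f(6)*22)*15 - 1*(-19791)) - 1*28796 = (((7/4 - √(16 + 6²)/4)*22)*15 - 1*(-19791)) - 1*28796 = (((7/4 - √(16 + 36)/4)*22)*15 + 19791) - 28796 = (((7/4 - √13/2)*22)*15 + 19791) - 28796 = ((77/2 - 11*√13)*15 + 19791) - 28796 = ((1155/2 - 165*√13) + 19791) - 28796 = (40737/2 - 165*√13) - 28796 = -16855/2 - 165*√13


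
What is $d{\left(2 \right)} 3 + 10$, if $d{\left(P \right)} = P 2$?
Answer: $22$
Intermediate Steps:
$d{\left(P \right)} = 2 P$
$d{\left(2 \right)} 3 + 10 = 2 \cdot 2 \cdot 3 + 10 = 4 \cdot 3 + 10 = 12 + 10 = 22$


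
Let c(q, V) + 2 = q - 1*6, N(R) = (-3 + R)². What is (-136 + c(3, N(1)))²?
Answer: 19881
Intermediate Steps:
c(q, V) = -8 + q (c(q, V) = -2 + (q - 1*6) = -2 + (q - 6) = -2 + (-6 + q) = -8 + q)
(-136 + c(3, N(1)))² = (-136 + (-8 + 3))² = (-136 - 5)² = (-141)² = 19881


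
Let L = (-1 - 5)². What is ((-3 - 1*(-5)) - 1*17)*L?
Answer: -540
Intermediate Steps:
L = 36 (L = (-6)² = 36)
((-3 - 1*(-5)) - 1*17)*L = ((-3 - 1*(-5)) - 1*17)*36 = ((-3 + 5) - 17)*36 = (2 - 17)*36 = -15*36 = -540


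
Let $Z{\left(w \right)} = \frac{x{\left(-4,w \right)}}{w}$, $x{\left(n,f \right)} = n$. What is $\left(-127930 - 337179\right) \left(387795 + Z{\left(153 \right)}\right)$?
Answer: $- \frac{27596140671779}{153} \approx -1.8037 \cdot 10^{11}$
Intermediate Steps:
$Z{\left(w \right)} = - \frac{4}{w}$
$\left(-127930 - 337179\right) \left(387795 + Z{\left(153 \right)}\right) = \left(-127930 - 337179\right) \left(387795 - \frac{4}{153}\right) = - 465109 \left(387795 - \frac{4}{153}\right) = \left(-465109\right) \frac{59332631}{153} = - \frac{27596140671779}{153}$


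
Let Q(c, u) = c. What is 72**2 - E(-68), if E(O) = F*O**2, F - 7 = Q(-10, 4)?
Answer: 19056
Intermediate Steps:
F = -3 (F = 7 - 10 = -3)
E(O) = -3*O**2
72**2 - E(-68) = 72**2 - (-3)*(-68)**2 = 5184 - (-3)*4624 = 5184 - 1*(-13872) = 5184 + 13872 = 19056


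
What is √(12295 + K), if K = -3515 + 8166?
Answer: √16946 ≈ 130.18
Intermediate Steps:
K = 4651
√(12295 + K) = √(12295 + 4651) = √16946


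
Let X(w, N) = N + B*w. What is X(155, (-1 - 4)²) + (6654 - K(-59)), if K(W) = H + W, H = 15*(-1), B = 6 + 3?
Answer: 8148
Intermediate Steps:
B = 9
H = -15
K(W) = -15 + W
X(w, N) = N + 9*w
X(155, (-1 - 4)²) + (6654 - K(-59)) = ((-1 - 4)² + 9*155) + (6654 - (-15 - 59)) = ((-5)² + 1395) + (6654 - 1*(-74)) = (25 + 1395) + (6654 + 74) = 1420 + 6728 = 8148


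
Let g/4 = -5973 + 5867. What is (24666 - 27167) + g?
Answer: -2925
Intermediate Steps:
g = -424 (g = 4*(-5973 + 5867) = 4*(-106) = -424)
(24666 - 27167) + g = (24666 - 27167) - 424 = -2501 - 424 = -2925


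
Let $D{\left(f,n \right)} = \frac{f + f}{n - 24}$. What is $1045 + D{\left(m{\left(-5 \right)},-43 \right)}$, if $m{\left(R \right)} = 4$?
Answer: $\frac{70007}{67} \approx 1044.9$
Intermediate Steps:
$D{\left(f,n \right)} = \frac{2 f}{-24 + n}$
$1045 + D{\left(m{\left(-5 \right)},-43 \right)} = 1045 + 2 \cdot 4 \frac{1}{-24 - 43} = 1045 + 2 \cdot 4 \frac{1}{-67} = 1045 + 2 \cdot 4 \left(- \frac{1}{67}\right) = 1045 - \frac{8}{67} = \frac{70007}{67}$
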